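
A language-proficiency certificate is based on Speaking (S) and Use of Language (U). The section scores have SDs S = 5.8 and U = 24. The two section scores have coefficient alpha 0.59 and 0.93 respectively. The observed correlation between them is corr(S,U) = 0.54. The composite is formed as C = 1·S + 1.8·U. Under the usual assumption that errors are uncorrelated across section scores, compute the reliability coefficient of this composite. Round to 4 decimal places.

0.9335

Var(C) = 5.8² + 1.8²·24² + 2·[1.8·5.8·24·0.54] = 1899.88 + 270.605 = 2170.48.
Under uncorrelated errors the observed covariances equal the true-score covariances, so only the own-variance terms attenuate.
True-score variance = [5.8²·0.59 + 1.8²·24²·0.93] + 270.605 = 1755.45 + 270.605 = 2026.06.
Reliability = 2026.06 / 2170.48 = 0.9335.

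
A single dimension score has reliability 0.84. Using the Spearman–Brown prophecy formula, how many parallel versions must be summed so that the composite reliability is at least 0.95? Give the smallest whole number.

4

k ≥ ρ*(1−ρ₁)/(ρ₁(1−ρ*)) = 0.95·0.16 / (0.84·0.05) = 3.619.
Smallest integer k = 4.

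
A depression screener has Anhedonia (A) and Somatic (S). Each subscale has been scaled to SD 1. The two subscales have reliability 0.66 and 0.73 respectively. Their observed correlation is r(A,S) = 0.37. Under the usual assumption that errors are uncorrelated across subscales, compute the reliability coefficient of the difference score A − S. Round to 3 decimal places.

Var(A−S) = 1 + 1 − 2·0.37 = 2 − 0.74 = 1.26.
With uncorrelated errors the cross-covariances are all true-score covariance, so they carry over unchanged; only the diagonal terms shrink to ρᵢσᵢ².
True-score variance = [0.66 + 0.73] − 0.74 = 1.39 − 0.74 = 0.65.
Reliability = 0.65 / 1.26 = 0.516.

0.516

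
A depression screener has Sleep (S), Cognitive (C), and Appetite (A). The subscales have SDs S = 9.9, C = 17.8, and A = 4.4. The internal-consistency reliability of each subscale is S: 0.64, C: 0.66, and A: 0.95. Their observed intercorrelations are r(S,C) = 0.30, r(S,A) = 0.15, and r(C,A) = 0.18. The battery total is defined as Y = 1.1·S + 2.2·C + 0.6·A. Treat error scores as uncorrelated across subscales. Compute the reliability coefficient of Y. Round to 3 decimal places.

Var(Y) = 1.1²·9.9² + 2.2²·17.8² + 0.6²·4.4² + 2·[2.42·9.9·17.8·0.30 + 0.66·9.9·4.4·0.15 + 1.32·17.8·4.4·0.18] = 1659.07 + 301.714 = 1960.78.
Under uncorrelated errors the observed covariances equal the true-score covariances, so only the own-variance terms attenuate.
True-score variance = [1.1²·9.9²·0.64 + 2.2²·17.8²·0.66 + 0.6²·4.4²·0.95] + 301.714 = 1094.63 + 301.714 = 1396.35.
Reliability = 1396.35 / 1960.78 = 0.712.

0.712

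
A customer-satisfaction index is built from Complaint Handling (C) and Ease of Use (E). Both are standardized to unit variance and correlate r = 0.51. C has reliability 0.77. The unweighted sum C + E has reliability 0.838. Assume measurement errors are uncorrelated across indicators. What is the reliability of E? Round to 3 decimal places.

Var(C+E) = 2 + 2·0.51 = 3.020.
True-score variance = ρ_C + ρ_E + 2·0.51, so 0.838 = (0.77 + ρ_E + 1.02) / 3.020.
ρ_E = 0.838·3.020 − 0.77 − 1.02 = 0.741.

0.741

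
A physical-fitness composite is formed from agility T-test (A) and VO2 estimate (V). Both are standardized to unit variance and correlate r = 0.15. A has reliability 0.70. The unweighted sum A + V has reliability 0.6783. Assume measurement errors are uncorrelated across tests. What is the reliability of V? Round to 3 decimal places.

Var(A+V) = 2 + 2·0.15 = 2.300.
True-score variance = ρ_A + ρ_V + 2·0.15, so 0.6783 = (0.70 + ρ_V + 0.30) / 2.300.
ρ_V = 0.6783·2.300 − 0.70 − 0.30 = 0.560.

0.560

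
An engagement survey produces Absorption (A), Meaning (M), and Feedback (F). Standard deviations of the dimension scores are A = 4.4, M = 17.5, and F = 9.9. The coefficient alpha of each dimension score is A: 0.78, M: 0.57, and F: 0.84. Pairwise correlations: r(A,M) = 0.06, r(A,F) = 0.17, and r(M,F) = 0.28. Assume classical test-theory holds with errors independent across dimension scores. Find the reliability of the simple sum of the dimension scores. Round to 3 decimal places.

0.722

Var(A+M+F) = 4.4² + 17.5² + 9.9² + 2·[4.4·17.5·0.06 + 4.4·9.9·0.17 + 17.5·9.9·0.28] = 423.62 + 121.07 = 544.69.
Under uncorrelated errors the observed covariances equal the true-score covariances, so only the own-variance terms attenuate.
True-score variance = [4.4²·0.78 + 17.5²·0.57 + 9.9²·0.84] + 121.07 = 271.992 + 121.07 = 393.062.
Reliability = 393.062 / 544.69 = 0.722.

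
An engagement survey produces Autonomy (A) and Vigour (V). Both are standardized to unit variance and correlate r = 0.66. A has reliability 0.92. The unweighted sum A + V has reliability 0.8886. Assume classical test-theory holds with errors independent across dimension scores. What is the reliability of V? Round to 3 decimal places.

Var(A+V) = 2 + 2·0.66 = 3.320.
True-score variance = ρ_A + ρ_V + 2·0.66, so 0.8886 = (0.92 + ρ_V + 1.32) / 3.320.
ρ_V = 0.8886·3.320 − 0.92 − 1.32 = 0.710.

0.710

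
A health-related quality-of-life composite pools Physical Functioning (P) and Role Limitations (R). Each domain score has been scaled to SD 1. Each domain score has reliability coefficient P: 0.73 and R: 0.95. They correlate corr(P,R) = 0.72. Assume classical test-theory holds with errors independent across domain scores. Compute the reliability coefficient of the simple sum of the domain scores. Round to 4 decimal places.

Var(P+R) = 2 + 2·[0.72] = 2 + 1.44 = 3.44.
With uncorrelated errors the cross-covariances are all true-score covariance, so they carry over unchanged; only the diagonal terms shrink to ρᵢσᵢ².
True-score variance = [0.73 + 0.95] + 1.44 = 1.68 + 1.44 = 3.12.
Reliability = 3.12 / 3.44 = 0.9070.

0.9070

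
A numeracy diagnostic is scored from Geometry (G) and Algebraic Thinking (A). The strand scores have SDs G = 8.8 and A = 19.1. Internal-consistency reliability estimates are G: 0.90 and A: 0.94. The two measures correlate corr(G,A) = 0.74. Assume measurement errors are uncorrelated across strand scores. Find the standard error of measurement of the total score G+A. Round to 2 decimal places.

5.44

Var(total) = 442.25 + 248.758 = 691.008.
True-score variance = 412.617 + 248.758 = 661.376, so reliability = 0.9571.
Error variance = 691.008 − 661.376 = 29.6326; SEM = √29.6326 = 5.44.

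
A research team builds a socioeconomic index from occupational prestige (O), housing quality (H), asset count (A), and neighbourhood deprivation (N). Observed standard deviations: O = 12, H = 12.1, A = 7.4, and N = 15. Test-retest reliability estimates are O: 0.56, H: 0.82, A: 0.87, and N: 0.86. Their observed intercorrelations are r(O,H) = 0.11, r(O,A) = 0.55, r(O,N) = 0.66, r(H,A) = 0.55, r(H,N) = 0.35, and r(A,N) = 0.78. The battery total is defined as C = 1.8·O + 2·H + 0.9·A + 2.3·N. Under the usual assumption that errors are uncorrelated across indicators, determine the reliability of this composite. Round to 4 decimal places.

0.8964

Var(C) = 1.8²·12² + 2²·12.1² + 0.9²·7.4² + 2.3²·15² + 2·[3.6·12·12.1·0.11 + 1.62·12·7.4·0.55 + 4.14·12·15·0.66 + 1.8·12.1·7.4·0.55 + 4.6·12.1·15·0.35 + 2.07·7.4·15·0.78] = 2286.81 + 2377.06 = 4663.87.
With uncorrelated errors the cross-covariances are all true-score covariance, so they carry over unchanged; only the diagonal terms shrink to ρᵢσᵢ².
True-score variance = [1.8²·12²·0.56 + 2²·12.1²·0.82 + 0.9²·7.4²·0.87 + 2.3²·15²·0.86] + 2377.06 = 1803.7 + 2377.06 = 4180.77.
Reliability = 4180.77 / 4663.87 = 0.8964.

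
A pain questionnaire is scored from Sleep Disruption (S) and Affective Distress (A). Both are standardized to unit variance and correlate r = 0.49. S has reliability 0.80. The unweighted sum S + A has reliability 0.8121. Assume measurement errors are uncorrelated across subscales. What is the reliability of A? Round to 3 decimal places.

Var(S+A) = 2 + 2·0.49 = 2.980.
True-score variance = ρ_S + ρ_A + 2·0.49, so 0.8121 = (0.80 + ρ_A + 0.98) / 2.980.
ρ_A = 0.8121·2.980 − 0.80 − 0.98 = 0.640.

0.640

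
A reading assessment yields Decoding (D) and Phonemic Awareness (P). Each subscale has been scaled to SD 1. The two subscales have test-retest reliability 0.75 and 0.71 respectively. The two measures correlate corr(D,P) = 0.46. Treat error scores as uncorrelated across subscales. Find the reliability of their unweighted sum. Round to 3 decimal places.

Var(D+P) = 2 + 2·[0.46] = 2 + 0.92 = 2.92.
Because errors are independent across components, Cov(Tᵢ,Tⱼ) = Cov(Xᵢ,Xⱼ); the off-diagonal part of the true-score variance is the same as above.
True-score variance = [0.75 + 0.71] + 0.92 = 1.46 + 0.92 = 2.38.
Reliability = 2.38 / 2.92 = 0.815.

0.815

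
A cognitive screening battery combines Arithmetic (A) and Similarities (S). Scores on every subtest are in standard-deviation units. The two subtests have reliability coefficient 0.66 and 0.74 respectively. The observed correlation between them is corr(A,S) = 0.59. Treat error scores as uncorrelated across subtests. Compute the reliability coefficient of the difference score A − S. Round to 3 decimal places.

0.268

Var(A−S) = 1 + 1 − 2·0.59 = 2 − 1.18 = 0.82.
With uncorrelated errors the cross-covariances are all true-score covariance, so they carry over unchanged; only the diagonal terms shrink to ρᵢσᵢ².
True-score variance = [0.66 + 0.74] − 1.18 = 1.4 − 1.18 = 0.22.
Reliability = 0.22 / 0.82 = 0.268.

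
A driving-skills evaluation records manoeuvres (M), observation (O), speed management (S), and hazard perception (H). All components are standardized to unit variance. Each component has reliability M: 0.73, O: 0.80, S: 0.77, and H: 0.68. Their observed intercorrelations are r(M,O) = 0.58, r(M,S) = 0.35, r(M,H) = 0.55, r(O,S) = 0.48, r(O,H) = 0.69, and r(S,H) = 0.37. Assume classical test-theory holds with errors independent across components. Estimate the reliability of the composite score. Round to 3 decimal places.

0.898

Var(M+O+S+H) = 4 + 2·[0.58 + 0.35 + 0.55 + 0.48 + 0.69 + 0.37] = 4 + 6.04 = 10.04.
Because errors are independent across components, Cov(Tᵢ,Tⱼ) = Cov(Xᵢ,Xⱼ); the off-diagonal part of the true-score variance is the same as above.
True-score variance = [0.73 + 0.80 + 0.77 + 0.68] + 6.04 = 2.98 + 6.04 = 9.02.
Reliability = 9.02 / 10.04 = 0.898.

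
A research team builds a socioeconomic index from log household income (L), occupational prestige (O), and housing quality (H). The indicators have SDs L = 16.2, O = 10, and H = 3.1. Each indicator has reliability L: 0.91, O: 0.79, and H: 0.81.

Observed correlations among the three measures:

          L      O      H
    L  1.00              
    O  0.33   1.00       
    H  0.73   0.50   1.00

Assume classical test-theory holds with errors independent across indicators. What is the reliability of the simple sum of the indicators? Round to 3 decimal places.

0.920

Var(L+O+H) = 16.2² + 10² + 3.1² + 2·[16.2·10·0.33 + 16.2·3.1·0.73 + 10·3.1·0.50] = 372.05 + 211.241 = 583.291.
With uncorrelated errors the cross-covariances are all true-score covariance, so they carry over unchanged; only the diagonal terms shrink to ρᵢσᵢ².
True-score variance = [16.2²·0.91 + 10²·0.79 + 3.1²·0.81] + 211.241 = 325.605 + 211.241 = 536.846.
Reliability = 536.846 / 583.291 = 0.920.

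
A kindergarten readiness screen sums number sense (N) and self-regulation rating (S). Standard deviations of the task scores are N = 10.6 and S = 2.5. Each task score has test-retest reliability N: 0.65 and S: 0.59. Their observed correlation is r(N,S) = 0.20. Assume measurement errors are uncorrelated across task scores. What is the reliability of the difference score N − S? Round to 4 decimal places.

0.6122

Var(N−S) = 10.6² + 2.5² − 2·10.6·2.5·0.20 = 118.61 − 10.6 = 108.01.
Under uncorrelated errors the observed covariances equal the true-score covariances, so only the own-variance terms attenuate.
True-score variance = [10.6²·0.65 + 2.5²·0.59] − 10.6 = 76.7215 − 10.6 = 66.1215.
Reliability = 66.1215 / 108.01 = 0.6122.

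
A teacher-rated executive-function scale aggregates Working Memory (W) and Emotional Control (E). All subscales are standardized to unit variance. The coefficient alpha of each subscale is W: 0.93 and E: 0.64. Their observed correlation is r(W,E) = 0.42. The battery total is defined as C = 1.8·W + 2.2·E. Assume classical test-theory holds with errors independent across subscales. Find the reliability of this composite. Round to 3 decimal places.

0.827

Var(C) = 1.8² + 2.2² + 2·[3.96·0.42] = 8.08 + 3.3264 = 11.4064.
Under uncorrelated errors the observed covariances equal the true-score covariances, so only the own-variance terms attenuate.
True-score variance = [1.8²·0.93 + 2.2²·0.64] + 3.3264 = 6.1108 + 3.3264 = 9.4372.
Reliability = 9.4372 / 11.4064 = 0.827.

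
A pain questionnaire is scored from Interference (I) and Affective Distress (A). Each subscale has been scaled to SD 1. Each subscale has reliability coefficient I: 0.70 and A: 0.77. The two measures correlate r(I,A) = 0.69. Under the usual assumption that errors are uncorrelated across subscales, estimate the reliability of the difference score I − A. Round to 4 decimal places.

0.1452

Var(I−A) = 1 + 1 − 2·0.69 = 2 − 1.38 = 0.62.
Under uncorrelated errors the observed covariances equal the true-score covariances, so only the own-variance terms attenuate.
True-score variance = [0.70 + 0.77] − 1.38 = 1.47 − 1.38 = 0.09.
Reliability = 0.09 / 0.62 = 0.1452.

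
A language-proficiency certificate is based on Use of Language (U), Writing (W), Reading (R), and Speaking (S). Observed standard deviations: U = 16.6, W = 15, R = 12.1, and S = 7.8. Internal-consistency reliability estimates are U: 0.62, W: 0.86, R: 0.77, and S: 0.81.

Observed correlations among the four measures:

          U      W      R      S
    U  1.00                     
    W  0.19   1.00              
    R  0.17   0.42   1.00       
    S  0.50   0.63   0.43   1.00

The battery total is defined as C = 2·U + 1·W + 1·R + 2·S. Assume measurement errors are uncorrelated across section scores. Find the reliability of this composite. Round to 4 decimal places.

Var(C) = 2²·16.6² + 15² + 12.1² + 2²·7.8² + 2·[2·16.6·15·0.19 + 2·16.6·12.1·0.17 + 4·16.6·7.8·0.50 + 15·12.1·0.42 + 2·15·7.8·0.63 + 2·12.1·7.8·0.43] = 1717.01 + 1453.38 = 3170.39.
Because errors are independent across components, Cov(Tᵢ,Tⱼ) = Cov(Xᵢ,Xⱼ); the off-diagonal part of the true-score variance is the same as above.
True-score variance = [2²·16.6²·0.62 + 15²·0.86 + 12.1²·0.77 + 2²·7.8²·0.81] + 1453.38 = 1186.75 + 1453.38 = 2640.12.
Reliability = 2640.12 / 3170.39 = 0.8327.

0.8327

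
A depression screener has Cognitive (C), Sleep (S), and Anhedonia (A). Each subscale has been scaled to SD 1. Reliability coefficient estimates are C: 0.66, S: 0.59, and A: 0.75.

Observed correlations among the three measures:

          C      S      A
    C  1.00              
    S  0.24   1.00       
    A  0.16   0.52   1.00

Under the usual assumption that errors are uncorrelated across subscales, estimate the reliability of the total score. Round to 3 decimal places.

Var(C+S+A) = 3 + 2·[0.24 + 0.16 + 0.52] = 3 + 1.84 = 4.84.
Under uncorrelated errors the observed covariances equal the true-score covariances, so only the own-variance terms attenuate.
True-score variance = [0.66 + 0.59 + 0.75] + 1.84 = 2 + 1.84 = 3.84.
Reliability = 3.84 / 4.84 = 0.793.

0.793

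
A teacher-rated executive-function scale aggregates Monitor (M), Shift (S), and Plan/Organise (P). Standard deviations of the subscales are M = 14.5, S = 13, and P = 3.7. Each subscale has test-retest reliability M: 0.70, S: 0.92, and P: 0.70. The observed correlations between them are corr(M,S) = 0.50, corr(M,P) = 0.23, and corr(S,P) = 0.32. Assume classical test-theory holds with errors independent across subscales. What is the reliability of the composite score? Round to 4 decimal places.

Var(M+S+P) = 14.5² + 13² + 3.7² + 2·[14.5·13·0.50 + 14.5·3.7·0.23 + 13·3.7·0.32] = 392.94 + 243.963 = 636.903.
Under uncorrelated errors the observed covariances equal the true-score covariances, so only the own-variance terms attenuate.
True-score variance = [14.5²·0.70 + 13²·0.92 + 3.7²·0.70] + 243.963 = 312.238 + 243.963 = 556.201.
Reliability = 556.201 / 636.903 = 0.8733.

0.8733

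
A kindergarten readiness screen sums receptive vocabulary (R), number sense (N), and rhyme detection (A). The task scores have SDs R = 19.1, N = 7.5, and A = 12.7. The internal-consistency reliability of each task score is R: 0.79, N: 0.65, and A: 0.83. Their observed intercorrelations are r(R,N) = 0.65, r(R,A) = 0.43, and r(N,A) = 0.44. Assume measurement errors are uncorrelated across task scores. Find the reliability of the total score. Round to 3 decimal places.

0.883

Var(R+N+A) = 19.1² + 7.5² + 12.7² + 2·[19.1·7.5·0.65 + 19.1·12.7·0.43 + 7.5·12.7·0.44] = 582.35 + 478.655 = 1061.01.
Because errors are independent across components, Cov(Tᵢ,Tⱼ) = Cov(Xᵢ,Xⱼ); the off-diagonal part of the true-score variance is the same as above.
True-score variance = [19.1²·0.79 + 7.5²·0.65 + 12.7²·0.83] + 478.655 = 458.633 + 478.655 = 937.288.
Reliability = 937.288 / 1061.01 = 0.883.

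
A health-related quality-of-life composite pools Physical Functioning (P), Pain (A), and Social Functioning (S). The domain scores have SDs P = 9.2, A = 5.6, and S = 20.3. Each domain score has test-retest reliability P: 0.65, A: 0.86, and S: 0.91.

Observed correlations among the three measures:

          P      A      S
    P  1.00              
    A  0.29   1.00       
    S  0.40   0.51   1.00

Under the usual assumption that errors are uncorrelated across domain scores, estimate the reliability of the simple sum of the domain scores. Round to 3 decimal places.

0.914

Var(P+A+S) = 9.2² + 5.6² + 20.3² + 2·[9.2·5.6·0.29 + 9.2·20.3·0.40 + 5.6·20.3·0.51] = 528.09 + 295.243 = 823.333.
With uncorrelated errors the cross-covariances are all true-score covariance, so they carry over unchanged; only the diagonal terms shrink to ρᵢσᵢ².
True-score variance = [9.2²·0.65 + 5.6²·0.86 + 20.3²·0.91] + 295.243 = 456.988 + 295.243 = 752.231.
Reliability = 752.231 / 823.333 = 0.914.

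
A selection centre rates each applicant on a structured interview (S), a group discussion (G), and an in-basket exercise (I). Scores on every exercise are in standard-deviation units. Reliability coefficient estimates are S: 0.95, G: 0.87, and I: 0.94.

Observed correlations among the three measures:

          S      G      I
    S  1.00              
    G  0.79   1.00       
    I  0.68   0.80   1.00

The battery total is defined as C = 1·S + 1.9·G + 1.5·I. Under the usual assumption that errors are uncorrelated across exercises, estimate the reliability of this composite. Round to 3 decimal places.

Var(C) = 1 + 1.9² + 1.5² + 2·[1.9·0.79 + 1.5·0.68 + 2.85·0.80] = 6.86 + 9.602 = 16.462.
Because errors are independent across components, Cov(Tᵢ,Tⱼ) = Cov(Xᵢ,Xⱼ); the off-diagonal part of the true-score variance is the same as above.
True-score variance = [0.95 + 1.9²·0.87 + 1.5²·0.94] + 9.602 = 6.2057 + 9.602 = 15.8077.
Reliability = 15.8077 / 16.462 = 0.960.

0.960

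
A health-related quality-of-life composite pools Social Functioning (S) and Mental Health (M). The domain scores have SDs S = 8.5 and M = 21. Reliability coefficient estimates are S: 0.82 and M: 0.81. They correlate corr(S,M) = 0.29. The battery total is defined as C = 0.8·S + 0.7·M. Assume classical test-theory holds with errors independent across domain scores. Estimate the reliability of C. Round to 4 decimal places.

Var(C) = 0.8²·8.5² + 0.7²·21² + 2·[0.56·8.5·21·0.29] = 262.33 + 57.9768 = 320.307.
With uncorrelated errors the cross-covariances are all true-score covariance, so they carry over unchanged; only the diagonal terms shrink to ρᵢσᵢ².
True-score variance = [0.8²·8.5²·0.82 + 0.7²·21²·0.81] + 57.9768 = 212.95 + 57.9768 = 270.926.
Reliability = 270.926 / 320.307 = 0.8458.

0.8458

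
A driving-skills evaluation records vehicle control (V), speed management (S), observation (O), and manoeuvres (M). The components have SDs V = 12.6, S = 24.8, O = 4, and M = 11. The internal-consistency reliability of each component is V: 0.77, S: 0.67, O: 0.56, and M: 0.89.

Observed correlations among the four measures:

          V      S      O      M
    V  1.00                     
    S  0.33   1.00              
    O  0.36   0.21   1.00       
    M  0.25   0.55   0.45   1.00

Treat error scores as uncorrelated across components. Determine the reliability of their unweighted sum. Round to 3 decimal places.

0.838

Var(V+S+O+M) = 12.6² + 24.8² + 4² + 11² + 2·[12.6·24.8·0.33 + 12.6·4·0.36 + 12.6·11·0.25 + 24.8·4·0.21 + 24.8·11·0.55 + 4·11·0.45] = 910.8 + 693.169 = 1603.97.
With uncorrelated errors the cross-covariances are all true-score covariance, so they carry over unchanged; only the diagonal terms shrink to ρᵢσᵢ².
True-score variance = [12.6²·0.77 + 24.8²·0.67 + 4²·0.56 + 11²·0.89] + 693.169 = 650.972 + 693.169 = 1344.14.
Reliability = 1344.14 / 1603.97 = 0.838.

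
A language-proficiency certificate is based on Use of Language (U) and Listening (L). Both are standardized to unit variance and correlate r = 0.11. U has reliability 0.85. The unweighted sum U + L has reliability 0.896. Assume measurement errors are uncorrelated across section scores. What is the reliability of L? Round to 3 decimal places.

0.919

Var(U+L) = 2 + 2·0.11 = 2.220.
True-score variance = ρ_U + ρ_L + 2·0.11, so 0.896 = (0.85 + ρ_L + 0.22) / 2.220.
ρ_L = 0.896·2.220 − 0.85 − 0.22 = 0.919.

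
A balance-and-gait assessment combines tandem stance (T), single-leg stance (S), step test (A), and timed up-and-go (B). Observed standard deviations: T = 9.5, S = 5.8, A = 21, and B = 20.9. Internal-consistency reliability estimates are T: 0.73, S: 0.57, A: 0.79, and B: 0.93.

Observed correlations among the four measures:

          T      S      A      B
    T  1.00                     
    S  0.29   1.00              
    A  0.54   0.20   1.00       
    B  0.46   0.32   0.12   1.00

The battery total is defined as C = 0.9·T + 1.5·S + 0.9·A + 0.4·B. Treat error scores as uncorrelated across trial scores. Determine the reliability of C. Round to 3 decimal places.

0.869

Var(C) = 0.9²·9.5² + 1.5²·5.8² + 0.9²·21² + 0.4²·20.9² + 2·[1.35·9.5·5.8·0.29 + 0.81·9.5·21·0.54 + 0.36·9.5·20.9·0.46 + 1.35·5.8·21·0.20 + 0.6·5.8·20.9·0.32 + 0.36·21·20.9·0.12] = 575.892 + 433.667 = 1009.56.
Because errors are independent across components, Cov(Tᵢ,Tⱼ) = Cov(Xᵢ,Xⱼ); the off-diagonal part of the true-score variance is the same as above.
True-score variance = [0.9²·9.5²·0.73 + 1.5²·5.8²·0.57 + 0.9²·21²·0.79 + 0.4²·20.9²·0.93] + 433.667 = 443.701 + 433.667 = 877.368.
Reliability = 877.368 / 1009.56 = 0.869.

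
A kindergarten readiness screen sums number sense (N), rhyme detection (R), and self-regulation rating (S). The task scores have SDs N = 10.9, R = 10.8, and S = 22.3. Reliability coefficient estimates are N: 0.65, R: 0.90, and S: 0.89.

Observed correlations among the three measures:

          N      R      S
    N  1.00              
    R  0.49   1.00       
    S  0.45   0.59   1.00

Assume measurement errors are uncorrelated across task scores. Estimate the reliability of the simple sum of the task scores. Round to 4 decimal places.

Var(N+R+S) = 10.9² + 10.8² + 22.3² + 2·[10.9·10.8·0.49 + 10.9·22.3·0.45 + 10.8·22.3·0.59] = 732.74 + 618.32 = 1351.06.
Under uncorrelated errors the observed covariances equal the true-score covariances, so only the own-variance terms attenuate.
True-score variance = [10.9²·0.65 + 10.8²·0.90 + 22.3²·0.89] + 618.32 = 624.791 + 618.32 = 1243.11.
Reliability = 1243.11 / 1351.06 = 0.9201.

0.9201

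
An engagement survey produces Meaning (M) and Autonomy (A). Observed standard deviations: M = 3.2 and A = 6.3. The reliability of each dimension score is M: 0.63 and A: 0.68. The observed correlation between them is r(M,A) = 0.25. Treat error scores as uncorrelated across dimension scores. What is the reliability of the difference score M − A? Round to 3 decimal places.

Var(M−A) = 3.2² + 6.3² − 2·3.2·6.3·0.25 = 49.93 − 10.08 = 39.85.
With uncorrelated errors the cross-covariances are all true-score covariance, so they carry over unchanged; only the diagonal terms shrink to ρᵢσᵢ².
True-score variance = [3.2²·0.63 + 6.3²·0.68] − 10.08 = 33.4404 − 10.08 = 23.3604.
Reliability = 23.3604 / 39.85 = 0.586.

0.586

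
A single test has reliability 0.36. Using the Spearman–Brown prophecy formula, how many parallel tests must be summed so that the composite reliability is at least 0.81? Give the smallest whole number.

k ≥ ρ*(1−ρ₁)/(ρ₁(1−ρ*)) = 0.81·0.64 / (0.36·0.19) = 7.579.
Smallest integer k = 8.

8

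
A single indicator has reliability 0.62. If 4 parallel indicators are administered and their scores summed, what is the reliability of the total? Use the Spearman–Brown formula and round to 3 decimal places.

ρ_k = kρ / (1 + (k−1)ρ) = 4·0.62 / (1 + 3·0.62) = 2.480 / 2.860 = 0.867.

0.867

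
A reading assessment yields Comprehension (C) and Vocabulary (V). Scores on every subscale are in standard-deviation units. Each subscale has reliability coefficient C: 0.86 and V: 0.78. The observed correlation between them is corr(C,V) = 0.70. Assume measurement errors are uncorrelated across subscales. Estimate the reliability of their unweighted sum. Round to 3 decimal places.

Var(C+V) = 2 + 2·[0.70] = 2 + 1.4 = 3.4.
Under uncorrelated errors the observed covariances equal the true-score covariances, so only the own-variance terms attenuate.
True-score variance = [0.86 + 0.78] + 1.4 = 1.64 + 1.4 = 3.04.
Reliability = 3.04 / 3.4 = 0.894.

0.894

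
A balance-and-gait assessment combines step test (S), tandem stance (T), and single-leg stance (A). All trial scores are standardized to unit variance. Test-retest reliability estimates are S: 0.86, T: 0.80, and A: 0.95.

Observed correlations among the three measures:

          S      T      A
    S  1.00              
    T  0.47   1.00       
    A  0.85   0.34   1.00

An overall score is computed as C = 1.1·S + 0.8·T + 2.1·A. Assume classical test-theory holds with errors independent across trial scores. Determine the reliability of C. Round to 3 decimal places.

0.957

Var(C) = 1.1² + 0.8² + 2.1² + 2·[0.88·0.47 + 2.31·0.85 + 1.68·0.34] = 6.26 + 5.8966 = 12.1566.
Under uncorrelated errors the observed covariances equal the true-score covariances, so only the own-variance terms attenuate.
True-score variance = [1.1²·0.86 + 0.8²·0.80 + 2.1²·0.95] + 5.8966 = 5.7421 + 5.8966 = 11.6387.
Reliability = 11.6387 / 12.1566 = 0.957.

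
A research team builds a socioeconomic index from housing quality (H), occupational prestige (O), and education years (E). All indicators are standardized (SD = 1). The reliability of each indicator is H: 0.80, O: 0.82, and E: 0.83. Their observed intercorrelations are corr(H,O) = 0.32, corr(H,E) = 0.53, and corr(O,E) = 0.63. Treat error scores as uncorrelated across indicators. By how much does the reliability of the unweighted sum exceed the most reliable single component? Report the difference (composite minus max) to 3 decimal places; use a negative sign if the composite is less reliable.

0.078

Var(sum) = 3 + 2.96 = 5.96; true-score variance = 2.45 + 2.96 = 5.41; composite reliability = 0.9077.
Max component reliability = 0.8300.
Difference = 0.9077 − 0.8300 = 0.078.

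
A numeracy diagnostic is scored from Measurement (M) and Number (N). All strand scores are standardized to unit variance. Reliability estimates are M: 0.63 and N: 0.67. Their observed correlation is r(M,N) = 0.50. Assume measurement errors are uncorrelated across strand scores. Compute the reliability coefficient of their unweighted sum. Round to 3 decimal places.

Var(M+N) = 2 + 2·[0.50] = 2 + 1 = 3.
Under uncorrelated errors the observed covariances equal the true-score covariances, so only the own-variance terms attenuate.
True-score variance = [0.63 + 0.67] + 1 = 1.3 + 1 = 2.3.
Reliability = 2.3 / 3 = 0.767.

0.767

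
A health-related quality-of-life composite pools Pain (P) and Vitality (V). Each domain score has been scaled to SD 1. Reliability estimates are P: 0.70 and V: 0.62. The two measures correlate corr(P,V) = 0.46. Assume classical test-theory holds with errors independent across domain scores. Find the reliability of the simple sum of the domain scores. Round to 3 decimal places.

Var(P+V) = 2 + 2·[0.46] = 2 + 0.92 = 2.92.
Because errors are independent across components, Cov(Tᵢ,Tⱼ) = Cov(Xᵢ,Xⱼ); the off-diagonal part of the true-score variance is the same as above.
True-score variance = [0.70 + 0.62] + 0.92 = 1.32 + 0.92 = 2.24.
Reliability = 2.24 / 2.92 = 0.767.

0.767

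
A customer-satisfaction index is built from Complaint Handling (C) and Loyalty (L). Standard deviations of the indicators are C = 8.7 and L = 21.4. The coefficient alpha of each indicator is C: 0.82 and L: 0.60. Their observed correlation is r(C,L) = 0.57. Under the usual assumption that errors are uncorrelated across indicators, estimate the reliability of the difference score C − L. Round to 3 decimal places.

Var(C−L) = 8.7² + 21.4² − 2·8.7·21.4·0.57 = 533.65 − 212.245 = 321.405.
With uncorrelated errors the cross-covariances are all true-score covariance, so they carry over unchanged; only the diagonal terms shrink to ρᵢσᵢ².
True-score variance = [8.7²·0.82 + 21.4²·0.60] − 212.245 = 336.842 − 212.245 = 124.597.
Reliability = 124.597 / 321.405 = 0.388.

0.388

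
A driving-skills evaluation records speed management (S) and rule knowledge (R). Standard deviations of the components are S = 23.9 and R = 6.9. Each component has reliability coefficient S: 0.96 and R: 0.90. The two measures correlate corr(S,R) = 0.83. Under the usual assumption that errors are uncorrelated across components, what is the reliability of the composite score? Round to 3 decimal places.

0.969

Var(S+R) = 23.9² + 6.9² + 2·[23.9·6.9·0.83] = 618.82 + 273.751 = 892.571.
With uncorrelated errors the cross-covariances are all true-score covariance, so they carry over unchanged; only the diagonal terms shrink to ρᵢσᵢ².
True-score variance = [23.9²·0.96 + 6.9²·0.90] + 273.751 = 591.211 + 273.751 = 864.961.
Reliability = 864.961 / 892.571 = 0.969.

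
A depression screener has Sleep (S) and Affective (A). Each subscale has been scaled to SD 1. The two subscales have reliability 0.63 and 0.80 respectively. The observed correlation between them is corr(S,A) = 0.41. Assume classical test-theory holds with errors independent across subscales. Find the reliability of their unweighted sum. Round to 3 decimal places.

0.798

Var(S+A) = 2 + 2·[0.41] = 2 + 0.82 = 2.82.
Because errors are independent across components, Cov(Tᵢ,Tⱼ) = Cov(Xᵢ,Xⱼ); the off-diagonal part of the true-score variance is the same as above.
True-score variance = [0.63 + 0.80] + 0.82 = 1.43 + 0.82 = 2.25.
Reliability = 2.25 / 2.82 = 0.798.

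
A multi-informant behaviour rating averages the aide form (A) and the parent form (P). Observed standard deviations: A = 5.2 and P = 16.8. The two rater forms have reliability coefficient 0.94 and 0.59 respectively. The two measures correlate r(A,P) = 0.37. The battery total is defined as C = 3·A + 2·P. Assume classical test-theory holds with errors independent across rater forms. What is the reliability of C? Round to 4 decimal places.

0.7287

Var(C) = 3²·5.2² + 2²·16.8² + 2·[6·5.2·16.8·0.37] = 1372.32 + 387.878 = 1760.2.
With uncorrelated errors the cross-covariances are all true-score covariance, so they carry over unchanged; only the diagonal terms shrink to ρᵢσᵢ².
True-score variance = [3²·5.2²·0.94 + 2²·16.8²·0.59] + 387.878 = 894.845 + 387.878 = 1282.72.
Reliability = 1282.72 / 1760.2 = 0.7287.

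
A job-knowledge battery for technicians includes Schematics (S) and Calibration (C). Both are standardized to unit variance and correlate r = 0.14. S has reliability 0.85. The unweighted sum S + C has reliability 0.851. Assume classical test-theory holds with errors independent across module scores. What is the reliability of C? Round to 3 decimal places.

Var(S+C) = 2 + 2·0.14 = 2.280.
True-score variance = ρ_S + ρ_C + 2·0.14, so 0.851 = (0.85 + ρ_C + 0.28) / 2.280.
ρ_C = 0.851·2.280 − 0.85 − 0.28 = 0.810.

0.810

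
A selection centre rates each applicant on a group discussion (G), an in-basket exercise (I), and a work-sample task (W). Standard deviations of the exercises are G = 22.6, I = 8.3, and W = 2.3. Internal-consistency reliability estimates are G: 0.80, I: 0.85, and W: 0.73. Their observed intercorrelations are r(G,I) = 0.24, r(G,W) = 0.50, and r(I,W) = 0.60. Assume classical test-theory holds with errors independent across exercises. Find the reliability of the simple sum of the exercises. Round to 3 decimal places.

Var(G+I+W) = 22.6² + 8.3² + 2.3² + 2·[22.6·8.3·0.24 + 22.6·2.3·0.50 + 8.3·2.3·0.60] = 584.94 + 164.926 = 749.866.
Under uncorrelated errors the observed covariances equal the true-score covariances, so only the own-variance terms attenuate.
True-score variance = [22.6²·0.80 + 8.3²·0.85 + 2.3²·0.73] + 164.926 = 471.026 + 164.926 = 635.953.
Reliability = 635.953 / 749.866 = 0.848.

0.848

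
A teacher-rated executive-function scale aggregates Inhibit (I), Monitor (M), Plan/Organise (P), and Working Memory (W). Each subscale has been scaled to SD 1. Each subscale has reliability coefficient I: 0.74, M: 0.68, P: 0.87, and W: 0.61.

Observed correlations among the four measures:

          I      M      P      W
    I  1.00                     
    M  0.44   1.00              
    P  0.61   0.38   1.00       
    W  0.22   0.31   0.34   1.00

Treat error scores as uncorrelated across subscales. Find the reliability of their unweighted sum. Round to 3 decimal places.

Var(I+M+P+W) = 4 + 2·[0.44 + 0.61 + 0.22 + 0.38 + 0.31 + 0.34] = 4 + 4.6 = 8.6.
Because errors are independent across components, Cov(Tᵢ,Tⱼ) = Cov(Xᵢ,Xⱼ); the off-diagonal part of the true-score variance is the same as above.
True-score variance = [0.74 + 0.68 + 0.87 + 0.61] + 4.6 = 2.9 + 4.6 = 7.5.
Reliability = 7.5 / 8.6 = 0.872.

0.872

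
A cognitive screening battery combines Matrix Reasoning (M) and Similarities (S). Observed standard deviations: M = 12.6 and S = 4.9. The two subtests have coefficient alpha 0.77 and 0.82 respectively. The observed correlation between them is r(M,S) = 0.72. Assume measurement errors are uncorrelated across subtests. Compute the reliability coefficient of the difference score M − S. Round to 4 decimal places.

0.5649

Var(M−S) = 12.6² + 4.9² − 2·12.6·4.9·0.72 = 182.77 − 88.9056 = 93.8644.
Under uncorrelated errors the observed covariances equal the true-score covariances, so only the own-variance terms attenuate.
True-score variance = [12.6²·0.77 + 4.9²·0.82] − 88.9056 = 141.933 − 88.9056 = 53.0278.
Reliability = 53.0278 / 93.8644 = 0.5649.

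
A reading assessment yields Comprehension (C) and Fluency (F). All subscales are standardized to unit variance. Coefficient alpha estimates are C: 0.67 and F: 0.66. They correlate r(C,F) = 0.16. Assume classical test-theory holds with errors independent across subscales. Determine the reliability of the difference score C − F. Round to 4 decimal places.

0.6012

Var(C−F) = 1 + 1 − 2·0.16 = 2 − 0.32 = 1.68.
Because errors are independent across components, Cov(Tᵢ,Tⱼ) = Cov(Xᵢ,Xⱼ); the off-diagonal part of the true-score variance is the same as above.
True-score variance = [0.67 + 0.66] − 0.32 = 1.33 − 0.32 = 1.01.
Reliability = 1.01 / 1.68 = 0.6012.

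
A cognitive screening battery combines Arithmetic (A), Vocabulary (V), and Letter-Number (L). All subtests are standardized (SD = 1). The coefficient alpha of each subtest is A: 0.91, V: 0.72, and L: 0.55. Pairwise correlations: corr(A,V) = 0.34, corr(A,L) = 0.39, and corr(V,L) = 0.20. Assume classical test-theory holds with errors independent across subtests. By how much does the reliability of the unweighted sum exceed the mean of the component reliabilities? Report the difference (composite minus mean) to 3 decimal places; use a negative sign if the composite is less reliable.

Var(sum) = 3 + 1.86 = 4.86; true-score variance = 2.18 + 1.86 = 4.04; composite reliability = 0.8313.
Mean component reliability = 0.7267.
Difference = 0.8313 − 0.7267 = 0.105.

0.105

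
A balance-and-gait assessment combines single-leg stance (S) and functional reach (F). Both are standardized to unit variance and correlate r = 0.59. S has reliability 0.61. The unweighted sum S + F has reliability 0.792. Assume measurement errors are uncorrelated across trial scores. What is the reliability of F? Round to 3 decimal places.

0.729

Var(S+F) = 2 + 2·0.59 = 3.180.
True-score variance = ρ_S + ρ_F + 2·0.59, so 0.792 = (0.61 + ρ_F + 1.18) / 3.180.
ρ_F = 0.792·3.180 − 0.61 − 1.18 = 0.729.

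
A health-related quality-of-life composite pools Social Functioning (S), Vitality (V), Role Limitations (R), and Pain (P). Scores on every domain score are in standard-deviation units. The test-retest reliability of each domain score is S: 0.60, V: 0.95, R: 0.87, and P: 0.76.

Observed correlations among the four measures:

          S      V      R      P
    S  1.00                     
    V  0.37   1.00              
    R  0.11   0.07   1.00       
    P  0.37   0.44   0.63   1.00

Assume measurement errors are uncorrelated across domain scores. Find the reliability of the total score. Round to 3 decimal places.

Var(S+V+R+P) = 4 + 2·[0.37 + 0.11 + 0.37 + 0.07 + 0.44 + 0.63] = 4 + 3.98 = 7.98.
Because errors are independent across components, Cov(Tᵢ,Tⱼ) = Cov(Xᵢ,Xⱼ); the off-diagonal part of the true-score variance is the same as above.
True-score variance = [0.60 + 0.95 + 0.87 + 0.76] + 3.98 = 3.18 + 3.98 = 7.16.
Reliability = 7.16 / 7.98 = 0.897.

0.897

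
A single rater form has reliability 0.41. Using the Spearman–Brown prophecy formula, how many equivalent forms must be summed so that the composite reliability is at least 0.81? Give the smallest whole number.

k ≥ ρ*(1−ρ₁)/(ρ₁(1−ρ*)) = 0.81·0.59 / (0.41·0.19) = 6.135.
Smallest integer k = 7.

7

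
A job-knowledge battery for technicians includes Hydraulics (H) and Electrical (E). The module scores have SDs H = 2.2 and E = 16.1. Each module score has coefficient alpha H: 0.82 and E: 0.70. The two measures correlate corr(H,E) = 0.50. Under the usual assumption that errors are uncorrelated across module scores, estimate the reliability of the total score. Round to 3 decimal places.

0.737

Var(H+E) = 2.2² + 16.1² + 2·[2.2·16.1·0.50] = 264.05 + 35.42 = 299.47.
Under uncorrelated errors the observed covariances equal the true-score covariances, so only the own-variance terms attenuate.
True-score variance = [2.2²·0.82 + 16.1²·0.70] + 35.42 = 185.416 + 35.42 = 220.836.
Reliability = 220.836 / 299.47 = 0.737.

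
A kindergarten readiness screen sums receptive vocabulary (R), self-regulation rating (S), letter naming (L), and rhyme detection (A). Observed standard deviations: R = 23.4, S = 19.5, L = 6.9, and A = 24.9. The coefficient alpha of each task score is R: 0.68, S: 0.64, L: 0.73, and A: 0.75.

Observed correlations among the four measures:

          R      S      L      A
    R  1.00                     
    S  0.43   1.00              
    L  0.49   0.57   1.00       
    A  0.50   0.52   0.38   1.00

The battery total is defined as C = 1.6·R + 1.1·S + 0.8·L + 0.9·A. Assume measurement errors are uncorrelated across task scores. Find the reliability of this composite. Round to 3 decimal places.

Var(C) = 1.6²·23.4² + 1.1²·19.5² + 0.8²·6.9² + 0.9²·24.9² + 2·[1.76·23.4·19.5·0.43 + 1.28·23.4·6.9·0.49 + 1.44·23.4·24.9·0.50 + 0.88·19.5·6.9·0.57 + 0.99·19.5·24.9·0.52 + 0.72·6.9·24.9·0.38] = 2394.53 + 2461.14 = 4855.67.
With uncorrelated errors the cross-covariances are all true-score covariance, so they carry over unchanged; only the diagonal terms shrink to ρᵢσᵢ².
True-score variance = [1.6²·23.4²·0.68 + 1.1²·19.5²·0.64 + 0.8²·6.9²·0.73 + 0.9²·24.9²·0.75] + 2461.14 = 1646.56 + 2461.14 = 4107.7.
Reliability = 4107.7 / 4855.67 = 0.846.

0.846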